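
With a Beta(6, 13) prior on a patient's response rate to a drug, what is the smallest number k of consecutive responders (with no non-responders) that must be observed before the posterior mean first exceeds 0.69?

After k responders and 0 non-responders the posterior is Beta(6+k, 13), with mean (6+k)/(6+13+k).
Set (6+k)/(19+k) > 0.69 and solve: k > (0.69·19 − 6)/(1 − 0.69) = 22.935.
The smallest integer exceeding 22.935 is 23.

k = 23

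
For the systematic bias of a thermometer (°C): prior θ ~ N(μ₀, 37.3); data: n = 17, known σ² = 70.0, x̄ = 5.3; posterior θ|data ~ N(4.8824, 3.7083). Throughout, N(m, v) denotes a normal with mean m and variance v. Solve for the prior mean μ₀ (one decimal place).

μ₀ = 1.1

With known observation variance, the Normal–Normal posterior has precision τ_n = τ₀ + n/σ² and mean μ_n = (τ₀μ₀ + (n/σ²)x̄)/τ_n.
Here τ₀ = 1/37.3 = 0.026810 and τ_data = 17/70.0 = 0.242857, so τ_n = 0.269667.
Rearranging for μ₀: μ₀ = (μ_n·τ_n − τ_data·x̄)/τ₀ = (4.8824·0.269667 − 0.242857·5.3) / 0.026810 = 0.029480/0.026810 ≈ 1.1.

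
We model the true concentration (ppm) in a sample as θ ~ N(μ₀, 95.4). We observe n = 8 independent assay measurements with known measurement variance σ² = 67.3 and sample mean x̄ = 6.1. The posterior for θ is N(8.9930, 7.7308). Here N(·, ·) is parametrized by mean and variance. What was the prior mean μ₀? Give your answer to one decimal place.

The posterior mean is a precision-weighted average: μ_n = (τ₀μ₀ + τ_data·x̄)/(τ₀+τ_data), with τ₀=1/σ₀² and τ_data=n/σ².
Here τ₀ = 1/95.4 = 0.010482 and τ_data = 8/67.3 = 0.118871, so τ_n = 0.129353.
Rearranging for μ₀: μ₀ = (μ_n·τ_n − τ_data·x̄)/τ₀ = (8.9930·0.129353 − 0.118871·6.1) / 0.010482 = 0.438158/0.010482 ≈ 41.8.

μ₀ = 41.8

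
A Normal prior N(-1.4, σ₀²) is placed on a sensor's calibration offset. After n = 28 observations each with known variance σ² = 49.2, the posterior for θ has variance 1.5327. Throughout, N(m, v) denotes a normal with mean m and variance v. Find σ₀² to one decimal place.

For the Normal–Normal model with known σ², precisions add: τ_n = τ₀ + n/σ².
So 1/σ₀² = 1/1.5327 − 28/49.2 = 0.652443 − 0.569106 = 0.083337.
Hence σ₀² = 1/0.083337 ≈ 12.0.

σ₀² = 12.0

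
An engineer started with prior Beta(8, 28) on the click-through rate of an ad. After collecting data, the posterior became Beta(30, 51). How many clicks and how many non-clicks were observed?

22 clicks and 23 non-clicks

A Beta(α, β) prior with s successes and f failures in binomial data gives a Beta(α+s, β+f) posterior.
Match parameters: s=30−8=22, f=51−28=23.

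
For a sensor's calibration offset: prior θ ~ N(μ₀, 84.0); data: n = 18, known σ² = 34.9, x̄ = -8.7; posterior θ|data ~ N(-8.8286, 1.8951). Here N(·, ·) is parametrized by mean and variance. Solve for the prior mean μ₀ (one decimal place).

The posterior mean is a precision-weighted average: μ_n = (τ₀μ₀ + τ_data·x̄)/(τ₀+τ_data), with τ₀=1/σ₀² and τ_data=n/σ².
Here τ₀ = 1/84.0 = 0.011905 and τ_data = 18/34.9 = 0.515759, so τ_n = 0.527664.
Rearranging for μ₀: μ₀ = (μ_n·τ_n − τ_data·x̄)/τ₀ = (-8.8286·0.527664 − 0.515759·-8.7) / 0.011905 = -0.171431/0.011905 ≈ -14.4.

μ₀ = -14.4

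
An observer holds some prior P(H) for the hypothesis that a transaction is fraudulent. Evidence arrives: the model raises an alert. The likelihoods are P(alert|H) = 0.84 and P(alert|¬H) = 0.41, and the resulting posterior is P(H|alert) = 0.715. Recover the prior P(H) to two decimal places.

P(H) = 0.55

Bayes' rule in odds form gives O(H|E) = O(H)·[P(E|H)/P(E|¬H)], hence O(H) = O(H|E)/LR.
Posterior odds = 0.715/(1−0.715) = 2.5088. LR = 0.84/0.41 = 2.0488.
Prior odds = 2.5088/2.0488 = 1.2245, so P(H) = 1.2245/(1+1.2245) ≈ 0.55.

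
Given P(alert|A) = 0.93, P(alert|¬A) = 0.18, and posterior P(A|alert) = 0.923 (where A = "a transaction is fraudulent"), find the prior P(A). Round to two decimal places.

P(A) = 0.70

Bayes' rule in odds form gives O(A|E) = O(A)·[P(E|A)/P(E|¬A)], hence O(A) = O(A|E)/LR.
Posterior odds = 0.923/(1−0.923) = 11.9870. LR = 0.93/0.18 = 5.1667.
Prior odds = 11.9870/5.1667 = 2.3200, so P(A) = 2.3200/(1+2.3200) ≈ 0.70.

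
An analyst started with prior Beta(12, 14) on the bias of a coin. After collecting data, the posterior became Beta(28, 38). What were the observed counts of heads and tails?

A Beta(α, β) prior with s successes and f failures in binomial data gives a Beta(α+s, β+f) posterior.
Match parameters: s=28−12=16, f=38−14=24.

16 heads and 24 tails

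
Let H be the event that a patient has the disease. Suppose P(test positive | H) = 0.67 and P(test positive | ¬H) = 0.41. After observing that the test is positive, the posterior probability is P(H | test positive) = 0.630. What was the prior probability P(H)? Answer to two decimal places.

Bayes' rule in odds form gives O(H|E) = O(H)·[P(E|H)/P(E|¬H)], hence O(H) = O(H|E)/LR.
Posterior odds = 0.630/(1−0.630) = 1.7027. LR = 0.67/0.41 = 1.6341.
Prior odds = 1.7027/1.6341 = 1.0420, so P(H) = 1.0420/(1+1.0420) ≈ 0.51.

P(H) = 0.51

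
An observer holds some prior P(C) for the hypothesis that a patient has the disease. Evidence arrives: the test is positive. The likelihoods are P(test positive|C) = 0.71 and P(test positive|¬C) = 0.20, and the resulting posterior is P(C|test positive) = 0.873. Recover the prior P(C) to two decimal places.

P(C) = 0.66

In odds form, posterior odds = prior odds × likelihood ratio, so prior odds = posterior odds ÷ LR.
Posterior odds = 0.873/(1−0.873) = 6.8740. LR = 0.71/0.20 = 3.5500.
Prior odds = 6.8740/3.5500 = 1.9363, so P(C) = 1.9363/(1+1.9363) ≈ 0.66.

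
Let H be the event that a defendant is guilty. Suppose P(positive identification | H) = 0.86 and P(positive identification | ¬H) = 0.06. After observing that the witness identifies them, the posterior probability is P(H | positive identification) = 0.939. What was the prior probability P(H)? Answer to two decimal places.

P(H) = 0.52

In odds form, posterior odds = prior odds × likelihood ratio, so prior odds = posterior odds ÷ LR.
Posterior odds = 0.939/(1−0.939) = 15.3934. LR = 0.86/0.06 = 14.3333.
Prior odds = 15.3934/14.3333 = 1.0740, so P(H) = 1.0740/(1+1.0740) ≈ 0.52.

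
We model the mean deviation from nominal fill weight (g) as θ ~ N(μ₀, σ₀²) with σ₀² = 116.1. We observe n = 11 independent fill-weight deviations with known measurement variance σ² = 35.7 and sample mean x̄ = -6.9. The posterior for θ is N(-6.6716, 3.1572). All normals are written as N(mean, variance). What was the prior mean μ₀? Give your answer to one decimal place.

μ₀ = 1.5

With known observation variance, the Normal–Normal posterior has precision τ_n = τ₀ + n/σ² and mean μ_n = (τ₀μ₀ + (n/σ²)x̄)/τ_n.
Here τ₀ = 1/116.1 = 0.008613 and τ_data = 11/35.7 = 0.308123, so τ_n = 0.316736.
Rearranging for μ₀: μ₀ = (μ_n·τ_n − τ_data·x̄)/τ₀ = (-6.6716·0.316736 − 0.308123·-6.9) / 0.008613 = 0.012913/0.008613 ≈ 1.5.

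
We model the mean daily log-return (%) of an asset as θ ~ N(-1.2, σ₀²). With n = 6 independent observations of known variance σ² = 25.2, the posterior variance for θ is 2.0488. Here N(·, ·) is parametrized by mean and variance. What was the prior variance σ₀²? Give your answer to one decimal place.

σ₀² = 4.0

Posterior precision equals prior precision plus data precision: 1/σ_n² = 1/σ₀² + n/σ².
So 1/σ₀² = 1/2.0488 − 6/25.2 = 0.488091 − 0.238095 = 0.249996.
Hence σ₀² = 1/0.249996 ≈ 4.0.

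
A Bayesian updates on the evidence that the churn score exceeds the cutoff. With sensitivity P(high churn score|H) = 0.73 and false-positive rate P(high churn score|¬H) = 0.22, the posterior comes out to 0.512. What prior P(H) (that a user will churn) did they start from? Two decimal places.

P(H) = 0.24

Bayes' rule in odds form gives O(H|E) = O(H)·[P(E|H)/P(E|¬H)], hence O(H) = O(H|E)/LR.
Posterior odds = 0.512/(1−0.512) = 1.0492. LR = 0.73/0.22 = 3.3182.
Prior odds = 1.0492/3.3182 = 0.3162, so P(H) = 0.3162/(1+0.3162) ≈ 0.24.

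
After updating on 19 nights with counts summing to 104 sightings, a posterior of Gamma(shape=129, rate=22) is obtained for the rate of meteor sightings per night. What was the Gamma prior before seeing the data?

Gamma(shape=25, rate=3)

Gamma–Poisson conjugacy: posterior shape = α + Σxᵢ, posterior rate = β + n.
So α = 129 − 104 = 25 and β = 22 − 19 = 3.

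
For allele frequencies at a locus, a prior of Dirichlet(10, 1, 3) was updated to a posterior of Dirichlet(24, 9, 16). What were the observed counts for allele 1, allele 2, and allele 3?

For a Dirichlet(α) prior with multinomial counts c, the posterior is Dirichlet(α + c) componentwise.
Counts are posterior − prior componentwise: 24−10=14, 9−1=8, 16−3=13.

counts (14, 8, 13)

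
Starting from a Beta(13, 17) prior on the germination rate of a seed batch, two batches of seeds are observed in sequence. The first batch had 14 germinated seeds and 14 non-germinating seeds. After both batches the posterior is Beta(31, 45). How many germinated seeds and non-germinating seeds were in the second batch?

Because Beta–binomial updating is additive in the counts, the combined data contributed (α_post−α_prior, β_post−β_prior) successes and failures.
Total across both batches: 31−13=18 germinated seeds, 45−17=28 non-germinating seeds.
Subtract the first batch: 18−14=4 germinated seeds and 28−14=14 non-germinating seeds.

4 germinated seeds and 14 non-germinating seeds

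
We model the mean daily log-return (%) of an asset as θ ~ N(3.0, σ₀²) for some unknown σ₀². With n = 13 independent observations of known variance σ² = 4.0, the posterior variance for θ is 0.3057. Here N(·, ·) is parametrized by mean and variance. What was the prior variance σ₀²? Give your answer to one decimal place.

σ₀² = 47.2

Posterior precision equals prior precision plus data precision: 1/σ_n² = 1/σ₀² + n/σ².
So 1/σ₀² = 1/0.3057 − 13/4.0 = 3.271181 − 3.250000 = 0.021181.
Hence σ₀² = 1/0.021181 ≈ 47.2.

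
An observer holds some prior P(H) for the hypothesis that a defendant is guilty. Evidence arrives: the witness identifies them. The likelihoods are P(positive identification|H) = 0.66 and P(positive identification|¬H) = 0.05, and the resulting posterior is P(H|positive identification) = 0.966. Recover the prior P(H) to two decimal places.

In odds form, posterior odds = prior odds × likelihood ratio, so prior odds = posterior odds ÷ LR.
Posterior odds = 0.966/(1−0.966) = 28.4118. LR = 0.66/0.05 = 13.2000.
Prior odds = 28.4118/13.2000 = 2.1524, so P(H) = 2.1524/(1+2.1524) ≈ 0.68.

P(H) = 0.68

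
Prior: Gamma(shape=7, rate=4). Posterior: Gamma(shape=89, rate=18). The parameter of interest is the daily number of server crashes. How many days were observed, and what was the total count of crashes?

n = 14 days with total 82 crashes

A Gamma(α, β) prior (rate parametrization) on a Poisson rate with n observations summing to S gives posterior Gamma(α+S, β+n).
Matching: Σxᵢ = 89 − 7 = 82 and n = 18 − 4 = 14.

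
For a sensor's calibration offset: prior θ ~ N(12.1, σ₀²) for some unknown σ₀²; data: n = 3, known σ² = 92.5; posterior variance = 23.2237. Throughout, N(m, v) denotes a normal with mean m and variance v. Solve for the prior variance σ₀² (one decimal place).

Posterior precision equals prior precision plus data precision: 1/σ_n² = 1/σ₀² + n/σ².
So 1/σ₀² = 1/23.2237 − 3/92.5 = 0.043059 − 0.032432 = 0.010627.
Hence σ₀² = 1/0.010627 ≈ 94.1.

σ₀² = 94.1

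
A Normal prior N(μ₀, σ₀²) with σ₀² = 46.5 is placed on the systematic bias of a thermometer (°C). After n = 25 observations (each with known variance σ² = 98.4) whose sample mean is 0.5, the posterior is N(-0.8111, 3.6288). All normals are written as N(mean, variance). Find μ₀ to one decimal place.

μ₀ = -16.3

With known observation variance, the Normal–Normal posterior has precision τ_n = τ₀ + n/σ² and mean μ_n = (τ₀μ₀ + (n/σ²)x̄)/τ_n.
Here τ₀ = 1/46.5 = 0.021505 and τ_data = 25/98.4 = 0.254065, so τ_n = 0.275570.
Rearranging for μ₀: μ₀ = (μ_n·τ_n − τ_data·x̄)/τ₀ = (-0.8111·0.275570 − 0.254065·0.5) / 0.021505 = -0.350547/0.021505 ≈ -16.3.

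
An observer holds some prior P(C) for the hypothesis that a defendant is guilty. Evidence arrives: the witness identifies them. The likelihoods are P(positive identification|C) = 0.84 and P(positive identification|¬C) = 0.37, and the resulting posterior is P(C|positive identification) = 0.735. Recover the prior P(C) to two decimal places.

P(C) = 0.55

Bayes' rule in odds form gives O(C|E) = O(C)·[P(E|C)/P(E|¬C)], hence O(C) = O(C|E)/LR.
Posterior odds = 0.735/(1−0.735) = 2.7736. LR = 0.84/0.37 = 2.2703.
Prior odds = 2.7736/2.2703 = 1.2217, so P(C) = 1.2217/(1+1.2217) ≈ 0.55.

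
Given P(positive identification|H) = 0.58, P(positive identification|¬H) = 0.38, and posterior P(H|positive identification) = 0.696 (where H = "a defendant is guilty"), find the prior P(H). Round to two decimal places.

Bayes' rule in odds form gives O(H|E) = O(H)·[P(E|H)/P(E|¬H)], hence O(H) = O(H|E)/LR.
Posterior odds = 0.696/(1−0.696) = 2.2895. LR = 0.58/0.38 = 1.5263.
Prior odds = 2.2895/1.5263 = 1.5000, so P(H) = 1.5000/(1+1.5000) ≈ 0.60.

P(H) = 0.60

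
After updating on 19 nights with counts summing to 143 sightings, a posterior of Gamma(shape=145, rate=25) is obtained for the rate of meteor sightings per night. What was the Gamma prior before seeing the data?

Gamma(shape=2, rate=6)

A Gamma(α, β) prior (rate parametrization) on a Poisson rate with n observations summing to S gives posterior Gamma(α+S, β+n).
So α = 145 − 143 = 2 and β = 25 − 19 = 6.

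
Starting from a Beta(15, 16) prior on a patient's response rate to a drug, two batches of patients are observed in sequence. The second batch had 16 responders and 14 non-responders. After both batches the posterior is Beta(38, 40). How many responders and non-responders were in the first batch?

7 responders and 10 non-responders

Sequential conjugate updates are equivalent to a single update on the pooled data, so total successes = posterior α − prior α and total failures = posterior β − prior β.
Total across both batches: 38−15=23 responders, 40−16=24 non-responders.
Subtract the second batch: 23−16=7 responders and 24−14=10 non-responders.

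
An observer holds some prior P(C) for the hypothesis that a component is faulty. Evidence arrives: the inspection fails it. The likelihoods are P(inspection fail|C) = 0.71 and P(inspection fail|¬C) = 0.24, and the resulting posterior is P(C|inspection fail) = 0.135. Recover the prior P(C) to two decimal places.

P(C) = 0.05

In odds form, posterior odds = prior odds × likelihood ratio, so prior odds = posterior odds ÷ LR.
Posterior odds = 0.135/(1−0.135) = 0.1561. LR = 0.71/0.24 = 2.9583.
Prior odds = 0.1561/2.9583 = 0.0528, so P(C) = 0.0528/(1+0.0528) ≈ 0.05.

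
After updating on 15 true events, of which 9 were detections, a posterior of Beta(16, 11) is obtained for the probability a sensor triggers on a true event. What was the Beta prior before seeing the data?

A Beta(α, β) prior with s successes and f failures in binomial data gives a Beta(α+s, β+f) posterior.
Subtract the data counts: 16−9=7, 11−6=5.

Beta(7, 5)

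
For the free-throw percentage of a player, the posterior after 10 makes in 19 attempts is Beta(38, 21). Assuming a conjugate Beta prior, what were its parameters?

Beta(28, 12)

Under Beta–binomial conjugacy the posterior parameters are (a+s, b+f).
So a = 38 − 10 = 28 and b = 21 − 9 = 12.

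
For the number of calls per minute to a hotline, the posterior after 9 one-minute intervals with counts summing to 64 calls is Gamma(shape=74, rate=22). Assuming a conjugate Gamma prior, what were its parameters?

Gamma–Poisson conjugacy: posterior shape = α + Σxᵢ, posterior rate = β + n.
So α = 74 − 64 = 10 and β = 22 − 9 = 13.

Gamma(shape=10, rate=13)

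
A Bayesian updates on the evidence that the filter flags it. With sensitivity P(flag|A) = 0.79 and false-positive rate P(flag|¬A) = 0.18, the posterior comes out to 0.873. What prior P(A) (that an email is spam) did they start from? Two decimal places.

P(A) = 0.61

Bayes' rule in odds form gives O(A|E) = O(A)·[P(E|A)/P(E|¬A)], hence O(A) = O(A|E)/LR.
Posterior odds = 0.873/(1−0.873) = 6.8740. LR = 0.79/0.18 = 4.3889.
Prior odds = 6.8740/4.3889 = 1.5662, so P(A) = 1.5662/(1+1.5662) ≈ 0.61.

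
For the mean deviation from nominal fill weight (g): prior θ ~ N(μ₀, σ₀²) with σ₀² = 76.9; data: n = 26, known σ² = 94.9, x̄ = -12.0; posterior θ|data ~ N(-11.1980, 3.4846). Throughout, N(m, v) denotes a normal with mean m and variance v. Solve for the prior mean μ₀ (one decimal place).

The posterior mean is a precision-weighted average: μ_n = (τ₀μ₀ + τ_data·x̄)/(τ₀+τ_data), with τ₀=1/σ₀² and τ_data=n/σ².
Here τ₀ = 1/76.9 = 0.013004 and τ_data = 26/94.9 = 0.273973, so τ_n = 0.286977.
Rearranging for μ₀: μ₀ = (μ_n·τ_n − τ_data·x̄)/τ₀ = (-11.1980·0.286977 − 0.273973·-12.0) / 0.013004 = 0.074108/0.013004 ≈ 5.7.

μ₀ = 5.7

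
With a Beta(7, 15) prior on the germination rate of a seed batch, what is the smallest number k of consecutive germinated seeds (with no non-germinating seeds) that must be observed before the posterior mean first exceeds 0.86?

k = 86

After k germinated seeds and 0 non-germinating seeds the posterior is Beta(7+k, 15), with mean (7+k)/(7+15+k).
Set (7+k)/(22+k) > 0.86 and solve: k > (0.86·22 − 7)/(1 − 0.86) = 85.143.
The smallest integer exceeding 85.143 is 86.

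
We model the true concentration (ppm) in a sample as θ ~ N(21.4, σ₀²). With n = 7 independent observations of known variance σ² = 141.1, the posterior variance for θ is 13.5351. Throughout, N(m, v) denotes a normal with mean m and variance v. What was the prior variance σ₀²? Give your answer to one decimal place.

Posterior precision equals prior precision plus data precision: 1/σ_n² = 1/σ₀² + n/σ².
So 1/σ₀² = 1/13.5351 − 7/141.1 = 0.073882 − 0.049610 = 0.024272.
Hence σ₀² = 1/0.024272 ≈ 41.2.

σ₀² = 41.2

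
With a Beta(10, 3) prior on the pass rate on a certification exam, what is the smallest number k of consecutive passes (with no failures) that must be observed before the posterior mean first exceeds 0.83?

k = 5

After k passes and 0 failures the posterior is Beta(10+k, 3), with mean (10+k)/(10+3+k).
Set (10+k)/(13+k) > 0.83 and solve: k > (0.83·13 − 10)/(1 − 0.83) = 4.647.
The smallest integer exceeding 4.647 is 5.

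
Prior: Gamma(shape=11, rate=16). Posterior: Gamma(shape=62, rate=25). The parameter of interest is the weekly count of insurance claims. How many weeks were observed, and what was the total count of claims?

n = 9 weeks with total 51 claims

Gamma–Poisson conjugacy: posterior shape = α + Σxᵢ, posterior rate = β + n.
Matching: Σxᵢ = 62 − 11 = 51 and n = 25 − 16 = 9.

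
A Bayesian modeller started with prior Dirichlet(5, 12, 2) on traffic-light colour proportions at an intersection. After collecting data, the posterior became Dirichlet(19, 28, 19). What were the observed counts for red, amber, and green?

For a Dirichlet(α) prior with multinomial counts c, the posterior is Dirichlet(α + c) componentwise.
Counts are posterior − prior componentwise: 19−5=14, 28−12=16, 19−2=17.

counts (14, 16, 17)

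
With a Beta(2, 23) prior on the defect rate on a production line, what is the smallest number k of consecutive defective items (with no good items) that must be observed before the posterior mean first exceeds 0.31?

After k defective items and 0 good items the posterior is Beta(2+k, 23), with mean (2+k)/(2+23+k).
Set (2+k)/(25+k) > 0.31 and solve: k > (0.31·25 − 2)/(1 − 0.31) = 8.333.
The smallest integer exceeding 8.333 is 9.

k = 9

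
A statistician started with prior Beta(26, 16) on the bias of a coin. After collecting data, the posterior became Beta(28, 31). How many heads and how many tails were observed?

Beta is conjugate to the binomial likelihood: posterior = Beta(α+s, β+f).
Match parameters: s=28−26=2, f=31−16=15.

2 heads and 15 tails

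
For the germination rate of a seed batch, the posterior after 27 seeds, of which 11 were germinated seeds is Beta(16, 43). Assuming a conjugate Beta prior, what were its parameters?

Under Beta–binomial conjugacy the posterior parameters are (α+s, β+f).
So α = 16 − 11 = 5 and β = 43 − 16 = 27.

Beta(5, 27)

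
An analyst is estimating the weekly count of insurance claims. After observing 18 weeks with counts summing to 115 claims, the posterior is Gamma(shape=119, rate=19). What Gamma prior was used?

A Gamma(α, β) prior (rate parametrization) on a Poisson rate with n observations summing to S gives posterior Gamma(α+S, β+n).
So α = 119 − 115 = 4 and β = 19 − 18 = 1.

Gamma(shape=4, rate=1)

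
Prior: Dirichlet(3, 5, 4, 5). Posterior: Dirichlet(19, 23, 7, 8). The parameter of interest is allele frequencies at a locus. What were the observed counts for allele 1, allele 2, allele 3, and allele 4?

counts (16, 18, 3, 3)

For a Dirichlet(α) prior with multinomial counts c, the posterior is Dirichlet(α + c) componentwise.
Counts are posterior − prior componentwise: 19−3=16, 23−5=18, 7−4=3, 8−5=3.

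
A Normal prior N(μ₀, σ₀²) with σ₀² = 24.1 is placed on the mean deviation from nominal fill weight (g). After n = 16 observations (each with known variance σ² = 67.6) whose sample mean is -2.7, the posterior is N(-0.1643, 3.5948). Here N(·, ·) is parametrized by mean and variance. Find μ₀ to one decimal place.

μ₀ = 14.3

With known observation variance, the Normal–Normal posterior has precision τ_n = τ₀ + n/σ² and mean μ_n = (τ₀μ₀ + (n/σ²)x̄)/τ_n.
Here τ₀ = 1/24.1 = 0.041494 and τ_data = 16/67.6 = 0.236686, so τ_n = 0.278180.
Rearranging for μ₀: μ₀ = (μ_n·τ_n − τ_data·x̄)/τ₀ = (-0.1643·0.278180 − 0.236686·-2.7) / 0.041494 = 0.593347/0.041494 ≈ 14.3.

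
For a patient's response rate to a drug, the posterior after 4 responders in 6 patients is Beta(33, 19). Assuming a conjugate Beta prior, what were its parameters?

Beta(29, 17)

A Beta(a, b) prior with s successes and f failures in binomial data gives a Beta(a+s, b+f) posterior.
Subtract the data counts: 33−4=29, 19−2=17.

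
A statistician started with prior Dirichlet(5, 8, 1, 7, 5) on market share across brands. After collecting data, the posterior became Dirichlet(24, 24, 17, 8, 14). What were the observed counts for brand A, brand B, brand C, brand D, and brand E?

For a Dirichlet(α) prior with multinomial counts c, the posterior is Dirichlet(α + c) componentwise.
Counts are posterior − prior componentwise: 24−5=19, 24−8=16, 17−1=16, 8−7=1, 14−5=9.

counts (19, 16, 16, 1, 9)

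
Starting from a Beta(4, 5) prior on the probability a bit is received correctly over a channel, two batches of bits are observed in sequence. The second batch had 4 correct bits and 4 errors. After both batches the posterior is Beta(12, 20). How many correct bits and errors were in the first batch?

4 correct bits and 11 errors

Sequential conjugate updates are equivalent to a single update on the pooled data, so total successes = posterior α − prior α and total failures = posterior β − prior β.
Total across both batches: 12−4=8 correct bits, 20−5=15 errors.
Subtract the second batch: 8−4=4 correct bits and 15−4=11 errors.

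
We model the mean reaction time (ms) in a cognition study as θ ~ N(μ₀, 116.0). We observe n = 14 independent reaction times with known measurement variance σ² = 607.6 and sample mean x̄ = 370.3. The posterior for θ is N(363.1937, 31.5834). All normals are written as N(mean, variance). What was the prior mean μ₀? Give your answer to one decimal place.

μ₀ = 344.2

With known observation variance, the Normal–Normal posterior has precision τ_n = τ₀ + n/σ² and mean μ_n = (τ₀μ₀ + (n/σ²)x̄)/τ_n.
Here τ₀ = 1/116.0 = 0.008621 and τ_data = 14/607.6 = 0.023041, so τ_n = 0.031662.
Rearranging for μ₀: μ₀ = (μ_n·τ_n − τ_data·x̄)/τ₀ = (363.1937·0.031662 − 0.023041·370.3) / 0.008621 = 2.967357/0.008621 ≈ 344.2.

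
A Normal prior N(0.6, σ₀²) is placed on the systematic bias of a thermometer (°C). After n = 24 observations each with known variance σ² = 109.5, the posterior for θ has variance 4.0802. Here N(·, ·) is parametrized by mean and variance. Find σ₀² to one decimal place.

Posterior precision equals prior precision plus data precision: 1/σ_n² = 1/σ₀² + n/σ².
So 1/σ₀² = 1/4.0802 − 24/109.5 = 0.245086 − 0.219178 = 0.025908.
Hence σ₀² = 1/0.025908 ≈ 38.6.

σ₀² = 38.6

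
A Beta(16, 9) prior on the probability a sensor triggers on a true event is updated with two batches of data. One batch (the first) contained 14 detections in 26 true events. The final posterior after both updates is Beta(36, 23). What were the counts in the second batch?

6 detections and 2 misses

Sequential conjugate updates are equivalent to a single update on the pooled data, so total successes = posterior α − prior α and total failures = posterior β − prior β.
Total across both batches: 36−16=20 detections, 23−9=14 misses.
Subtract the first batch: 20−14=6 detections and 14−12=2 misses.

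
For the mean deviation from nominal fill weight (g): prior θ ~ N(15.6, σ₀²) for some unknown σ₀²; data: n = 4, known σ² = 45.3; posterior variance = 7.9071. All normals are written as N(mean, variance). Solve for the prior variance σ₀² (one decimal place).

σ₀² = 26.2

For the Normal–Normal model with known σ², precisions add: τ_n = τ₀ + n/σ².
So 1/σ₀² = 1/7.9071 − 4/45.3 = 0.126469 − 0.088300 = 0.038169.
Hence σ₀² = 1/0.038169 ≈ 26.2.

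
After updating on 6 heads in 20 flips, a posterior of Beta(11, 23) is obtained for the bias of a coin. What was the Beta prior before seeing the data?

Beta(5, 9)

Beta is conjugate to the binomial likelihood: posterior = Beta(α+s, β+f).
Subtract the data counts: 11−6=5, 23−14=9.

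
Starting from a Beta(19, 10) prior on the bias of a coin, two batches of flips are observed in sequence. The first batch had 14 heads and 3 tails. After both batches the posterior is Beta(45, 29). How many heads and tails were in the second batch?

12 heads and 16 tails

Because Beta–binomial updating is additive in the counts, the combined data contributed (α_post−α_prior, β_post−β_prior) successes and failures.
Total across both batches: 45−19=26 heads, 29−10=19 tails.
Subtract the first batch: 26−14=12 heads and 19−3=16 tails.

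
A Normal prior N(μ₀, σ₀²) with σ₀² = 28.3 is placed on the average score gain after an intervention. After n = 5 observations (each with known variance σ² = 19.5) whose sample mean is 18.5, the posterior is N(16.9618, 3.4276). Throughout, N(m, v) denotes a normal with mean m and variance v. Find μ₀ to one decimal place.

μ₀ = 5.8

With known observation variance, the Normal–Normal posterior has precision τ_n = τ₀ + n/σ² and mean μ_n = (τ₀μ₀ + (n/σ²)x̄)/τ_n.
Here τ₀ = 1/28.3 = 0.035336 and τ_data = 5/19.5 = 0.256410, so τ_n = 0.291746.
Rearranging for μ₀: μ₀ = (μ_n·τ_n − τ_data·x̄)/τ₀ = (16.9618·0.291746 − 0.256410·18.5) / 0.035336 = 0.204952/0.035336 ≈ 5.8.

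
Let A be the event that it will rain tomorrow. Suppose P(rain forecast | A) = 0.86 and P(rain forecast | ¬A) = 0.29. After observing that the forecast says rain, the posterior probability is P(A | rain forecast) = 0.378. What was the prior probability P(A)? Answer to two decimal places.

P(A) = 0.17

Bayes' rule in odds form gives O(A|E) = O(A)·[P(E|A)/P(E|¬A)], hence O(A) = O(A|E)/LR.
Posterior odds = 0.378/(1−0.378) = 0.6077. LR = 0.86/0.29 = 2.9655.
Prior odds = 0.6077/2.9655 = 0.2049, so P(A) = 0.2049/(1+0.2049) ≈ 0.17.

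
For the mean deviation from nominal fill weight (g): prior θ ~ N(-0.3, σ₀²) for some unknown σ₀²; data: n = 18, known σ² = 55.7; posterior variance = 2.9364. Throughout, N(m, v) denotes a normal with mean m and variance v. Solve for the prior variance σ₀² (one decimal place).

σ₀² = 57.5

Posterior precision equals prior precision plus data precision: 1/σ_n² = 1/σ₀² + n/σ².
So 1/σ₀² = 1/2.9364 − 18/55.7 = 0.340553 − 0.323160 = 0.017393.
Hence σ₀² = 1/0.017393 ≈ 57.5.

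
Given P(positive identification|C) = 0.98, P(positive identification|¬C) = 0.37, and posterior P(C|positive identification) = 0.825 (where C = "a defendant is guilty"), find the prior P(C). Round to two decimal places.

P(C) = 0.64

Bayes' rule in odds form gives O(C|E) = O(C)·[P(E|C)/P(E|¬C)], hence O(C) = O(C|E)/LR.
Posterior odds = 0.825/(1−0.825) = 4.7143. LR = 0.98/0.37 = 2.6486.
Prior odds = 4.7143/2.6486 = 1.7799, so P(C) = 1.7799/(1+1.7799) ≈ 0.64.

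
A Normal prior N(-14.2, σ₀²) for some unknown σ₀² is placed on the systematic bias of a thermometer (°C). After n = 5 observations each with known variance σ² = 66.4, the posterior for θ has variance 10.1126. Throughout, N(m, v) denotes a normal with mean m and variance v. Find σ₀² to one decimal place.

Posterior precision equals prior precision plus data precision: 1/σ_n² = 1/σ₀² + n/σ².
So 1/σ₀² = 1/10.1126 − 5/66.4 = 0.098887 − 0.075301 = 0.023586.
Hence σ₀² = 1/0.023586 ≈ 42.4.

σ₀² = 42.4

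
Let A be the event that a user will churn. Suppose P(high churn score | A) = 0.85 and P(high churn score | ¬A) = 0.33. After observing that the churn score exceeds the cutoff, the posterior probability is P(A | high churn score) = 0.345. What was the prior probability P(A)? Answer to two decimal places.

P(A) = 0.17

Bayes' rule in odds form gives O(A|E) = O(A)·[P(E|A)/P(E|¬A)], hence O(A) = O(A|E)/LR.
Posterior odds = 0.345/(1−0.345) = 0.5267. LR = 0.85/0.33 = 2.5758.
Prior odds = 0.5267/2.5758 = 0.2045, so P(A) = 0.2045/(1+0.2045) ≈ 0.17.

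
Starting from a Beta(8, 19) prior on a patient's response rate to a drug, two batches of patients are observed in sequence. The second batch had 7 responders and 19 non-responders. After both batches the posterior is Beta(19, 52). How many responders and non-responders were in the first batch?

Because Beta–binomial updating is additive in the counts, the combined data contributed (α_post−α_prior, β_post−β_prior) successes and failures.
Total across both batches: 19−8=11 responders, 52−19=33 non-responders.
Subtract the second batch: 11−7=4 responders and 33−19=14 non-responders.

4 responders and 14 non-responders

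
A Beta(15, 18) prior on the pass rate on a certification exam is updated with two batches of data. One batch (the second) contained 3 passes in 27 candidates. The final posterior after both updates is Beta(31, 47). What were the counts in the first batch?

Sequential conjugate updates are equivalent to a single update on the pooled data, so total successes = posterior α − prior α and total failures = posterior β − prior β.
Total across both batches: 31−15=16 passes, 47−18=29 failures.
Subtract the second batch: 16−3=13 passes and 29−24=5 failures.

13 passes and 5 failures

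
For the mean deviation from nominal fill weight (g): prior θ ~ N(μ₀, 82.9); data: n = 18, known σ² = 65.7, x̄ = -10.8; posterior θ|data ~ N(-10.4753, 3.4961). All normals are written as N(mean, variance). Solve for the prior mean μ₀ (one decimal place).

μ₀ = -3.1

The posterior mean is a precision-weighted average: μ_n = (τ₀μ₀ + τ_data·x̄)/(τ₀+τ_data), with τ₀=1/σ₀² and τ_data=n/σ².
Here τ₀ = 1/82.9 = 0.012063 and τ_data = 18/65.7 = 0.273973, so τ_n = 0.286036.
Rearranging for μ₀: μ₀ = (μ_n·τ_n − τ_data·x̄)/τ₀ = (-10.4753·0.286036 − 0.273973·-10.8) / 0.012063 = -0.037405/0.012063 ≈ -3.1.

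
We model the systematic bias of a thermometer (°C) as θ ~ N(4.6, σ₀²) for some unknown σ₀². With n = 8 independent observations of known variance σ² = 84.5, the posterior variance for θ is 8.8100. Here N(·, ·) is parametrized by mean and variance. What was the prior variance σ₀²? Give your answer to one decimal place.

For the Normal–Normal model with known σ², precisions add: τ_n = τ₀ + n/σ².
So 1/σ₀² = 1/8.8100 − 8/84.5 = 0.113507 − 0.094675 = 0.018832.
Hence σ₀² = 1/0.018832 ≈ 53.1.

σ₀² = 53.1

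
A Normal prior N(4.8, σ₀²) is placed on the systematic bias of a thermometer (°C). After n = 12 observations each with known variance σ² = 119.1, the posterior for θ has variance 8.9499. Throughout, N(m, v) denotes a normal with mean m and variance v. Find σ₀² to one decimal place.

Posterior precision equals prior precision plus data precision: 1/σ_n² = 1/σ₀² + n/σ².
So 1/σ₀² = 1/8.9499 − 12/119.1 = 0.111733 − 0.100756 = 0.010977.
Hence σ₀² = 1/0.010977 ≈ 91.1.

σ₀² = 91.1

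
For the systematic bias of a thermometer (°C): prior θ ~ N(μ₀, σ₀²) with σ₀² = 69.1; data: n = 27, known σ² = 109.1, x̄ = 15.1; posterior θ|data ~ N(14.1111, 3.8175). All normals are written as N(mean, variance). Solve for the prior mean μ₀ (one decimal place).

μ₀ = -2.8

With known observation variance, the Normal–Normal posterior has precision τ_n = τ₀ + n/σ² and mean μ_n = (τ₀μ₀ + (n/σ²)x̄)/τ_n.
Here τ₀ = 1/69.1 = 0.014472 and τ_data = 27/109.1 = 0.247479, so τ_n = 0.261951.
Rearranging for μ₀: μ₀ = (μ_n·τ_n − τ_data·x̄)/τ₀ = (14.1111·0.261951 − 0.247479·15.1) / 0.014472 = -0.040516/0.014472 ≈ -2.8.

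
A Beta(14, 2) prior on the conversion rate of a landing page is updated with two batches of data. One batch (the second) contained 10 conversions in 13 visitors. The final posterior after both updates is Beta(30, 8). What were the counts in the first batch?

Sequential conjugate updates are equivalent to a single update on the pooled data, so total successes = posterior α − prior α and total failures = posterior β − prior β.
Total across both batches: 30−14=16 conversions, 8−2=6 bounces.
Subtract the second batch: 16−10=6 conversions and 6−3=3 bounces.

6 conversions and 3 bounces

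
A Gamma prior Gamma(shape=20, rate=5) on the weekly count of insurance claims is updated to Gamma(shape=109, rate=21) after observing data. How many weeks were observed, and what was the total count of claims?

n = 16 weeks with total 89 claims

Gamma–Poisson conjugacy: posterior shape = α + Σxᵢ, posterior rate = β + n.
Matching: Σxᵢ = 109 − 20 = 89 and n = 21 − 5 = 16.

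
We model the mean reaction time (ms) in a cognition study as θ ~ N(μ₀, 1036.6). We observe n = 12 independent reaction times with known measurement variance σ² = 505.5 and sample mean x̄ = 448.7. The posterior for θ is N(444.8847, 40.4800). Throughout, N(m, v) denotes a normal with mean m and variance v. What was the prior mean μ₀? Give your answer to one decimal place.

The posterior mean is a precision-weighted average: μ_n = (τ₀μ₀ + τ_data·x̄)/(τ₀+τ_data), with τ₀=1/σ₀² and τ_data=n/σ².
Here τ₀ = 1/1036.6 = 0.000965 and τ_data = 12/505.5 = 0.023739, so τ_n = 0.024704.
Rearranging for μ₀: μ₀ = (μ_n·τ_n − τ_data·x̄)/τ₀ = (444.8847·0.024704 − 0.023739·448.7) / 0.000965 = 0.338742/0.000965 ≈ 351.0.

μ₀ = 351.0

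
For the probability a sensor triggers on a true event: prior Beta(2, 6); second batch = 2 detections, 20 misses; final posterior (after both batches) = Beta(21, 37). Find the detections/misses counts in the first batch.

17 detections and 11 misses

Because Beta–binomial updating is additive in the counts, the combined data contributed (α_post−α_prior, β_post−β_prior) successes and failures.
Total across both batches: 21−2=19 detections, 37−6=31 misses.
Subtract the second batch: 19−2=17 detections and 31−20=11 misses.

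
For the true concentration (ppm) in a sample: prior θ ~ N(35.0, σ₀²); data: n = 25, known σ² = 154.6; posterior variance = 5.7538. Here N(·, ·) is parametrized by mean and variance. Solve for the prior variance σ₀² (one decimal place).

Posterior precision equals prior precision plus data precision: 1/σ_n² = 1/σ₀² + n/σ².
So 1/σ₀² = 1/5.7538 − 25/154.6 = 0.173798 − 0.161708 = 0.012090.
Hence σ₀² = 1/0.012090 ≈ 82.7.

σ₀² = 82.7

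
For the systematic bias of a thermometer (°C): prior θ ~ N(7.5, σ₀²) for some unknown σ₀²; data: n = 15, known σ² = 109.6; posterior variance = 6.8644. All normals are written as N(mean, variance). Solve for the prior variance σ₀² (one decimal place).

σ₀² = 113.4

Posterior precision equals prior precision plus data precision: 1/σ_n² = 1/σ₀² + n/σ².
So 1/σ₀² = 1/6.8644 − 15/109.6 = 0.145679 − 0.136861 = 0.008818.
Hence σ₀² = 1/0.008818 ≈ 113.4.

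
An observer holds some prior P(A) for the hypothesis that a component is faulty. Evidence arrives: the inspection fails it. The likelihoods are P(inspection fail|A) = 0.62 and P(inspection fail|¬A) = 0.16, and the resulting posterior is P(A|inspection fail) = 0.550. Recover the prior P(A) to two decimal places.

In odds form, posterior odds = prior odds × likelihood ratio, so prior odds = posterior odds ÷ LR.
Posterior odds = 0.550/(1−0.550) = 1.2222. LR = 0.62/0.16 = 3.8750.
Prior odds = 1.2222/3.8750 = 0.3154, so P(A) = 0.3154/(1+0.3154) ≈ 0.24.

P(A) = 0.24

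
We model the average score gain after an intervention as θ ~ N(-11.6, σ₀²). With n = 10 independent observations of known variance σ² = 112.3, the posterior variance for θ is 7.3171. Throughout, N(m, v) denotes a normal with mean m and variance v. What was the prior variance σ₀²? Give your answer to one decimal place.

σ₀² = 21.0

Posterior precision equals prior precision plus data precision: 1/σ_n² = 1/σ₀² + n/σ².
So 1/σ₀² = 1/7.3171 − 10/112.3 = 0.136666 − 0.089047 = 0.047619.
Hence σ₀² = 1/0.047619 ≈ 21.0.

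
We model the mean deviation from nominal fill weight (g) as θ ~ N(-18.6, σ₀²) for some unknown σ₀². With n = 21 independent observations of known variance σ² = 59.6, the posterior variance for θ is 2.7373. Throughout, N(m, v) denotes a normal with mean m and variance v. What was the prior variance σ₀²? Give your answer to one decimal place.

σ₀² = 77.1

Posterior precision equals prior precision plus data precision: 1/σ_n² = 1/σ₀² + n/σ².
So 1/σ₀² = 1/2.7373 − 21/59.6 = 0.365323 − 0.352349 = 0.012974.
Hence σ₀² = 1/0.012974 ≈ 77.1.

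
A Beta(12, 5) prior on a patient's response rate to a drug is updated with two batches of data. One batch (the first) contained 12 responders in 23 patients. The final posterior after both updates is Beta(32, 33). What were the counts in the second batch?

Because Beta–binomial updating is additive in the counts, the combined data contributed (α_post−α_prior, β_post−β_prior) successes and failures.
Total across both batches: 32−12=20 responders, 33−5=28 non-responders.
Subtract the first batch: 20−12=8 responders and 28−11=17 non-responders.

8 responders and 17 non-responders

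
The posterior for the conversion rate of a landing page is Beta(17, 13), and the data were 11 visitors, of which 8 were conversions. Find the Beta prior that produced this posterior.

Under Beta–binomial conjugacy the posterior parameters are (a+s, b+f).
Subtract the data counts: 17−8=9, 13−3=10.

Beta(9, 10)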